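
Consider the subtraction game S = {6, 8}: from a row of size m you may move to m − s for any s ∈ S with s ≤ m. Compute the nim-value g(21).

1

Build the Grundy sequence with g(k) = mex{g(k−s) : s ∈ {6, 8}, s ≤ k}:
k:     0  1  2  3  4  5  6  7  8  9 10 11 12 13 14 15 16 17 18 19 20 21
g(k):  0  0  0  0  0  0  1  1  1  1  1  1  2  2  0  0  0  0  0  0  1  1
So g(21) = 1.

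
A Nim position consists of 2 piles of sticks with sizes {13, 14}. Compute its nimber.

Nim-sum: 13 XOR 14 = 3.

3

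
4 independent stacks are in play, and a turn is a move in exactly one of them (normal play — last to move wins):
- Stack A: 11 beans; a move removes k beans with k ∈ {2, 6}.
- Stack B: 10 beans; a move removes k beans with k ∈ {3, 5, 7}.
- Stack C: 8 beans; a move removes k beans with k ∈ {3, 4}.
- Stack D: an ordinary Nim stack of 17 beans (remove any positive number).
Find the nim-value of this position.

Grundy values for stack A (subtraction set {2, 6}):
g(0) = mex{} = 0
g(1) = mex{} = 0
g(2) = mex{0} = 1
g(3) = mex{0} = 1
g(4) = mex{1} = 0
g(5) = mex{1} = 0
g(6) = mex{0} = 1
g(7) = mex{0} = 1
g(8) = mex{1} = 0
g(9) = mex{1} = 0
g(10) = mex{0} = 1
g(11) = mex{0} = 1
So g(11) = 1.
Grundy values for stack B (subtraction set {3, 5, 7}):
g(0) = mex{} = 0
g(1) = mex{} = 0
g(2) = mex{} = 0
g(3) = mex{0} = 1
g(4) = mex{0} = 1
g(5) = mex{0} = 1
g(6) = mex{0,1} = 2
g(7) = mex{0,1} = 2
g(8) = mex{0,1} = 2
g(9) = mex{0,1,2} = 3
g(10) = mex{1,2} = 0
So g(10) = 0.
For stack C, compute g(0), g(1), … with moves {3, 4}:
g(0) = mex{} = 0
g(1) = mex{} = 0
g(2) = mex{} = 0
g(3) = mex{0} = 1
g(4) = mex{0} = 1
g(5) = mex{0} = 1
g(6) = mex{0,1} = 2
g(7) = mex{1} = 0
g(8) = mex{1} = 0
So g(8) = 0.
Stack D is a plain Nim stack of size 17, so its Grundy value is 17.
By the Sprague-Grundy theorem, the Grundy value of a sum of independent games is the XOR of the component values.
Combined value = 1 XOR 0 XOR 0 XOR 17 = 16.

16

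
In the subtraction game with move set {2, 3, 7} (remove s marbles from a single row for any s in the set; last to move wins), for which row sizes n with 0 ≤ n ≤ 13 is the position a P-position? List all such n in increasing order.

0, 1, 5, 6, 10, 11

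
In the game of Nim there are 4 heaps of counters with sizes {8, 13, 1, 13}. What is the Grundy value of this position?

9

Compute the nim-sum pairwise:
8 ^ 13 = 5
5 ^ 1 = 4
4 ^ 13 = 9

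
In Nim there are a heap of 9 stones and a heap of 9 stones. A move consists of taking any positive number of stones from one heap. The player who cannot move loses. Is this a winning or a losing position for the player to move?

Nim-sum: 9 ⊕ 9 = 0.
The nim-sum is 0, so this is a P-position: the player to move is in a losing position under optimal play.

Losing position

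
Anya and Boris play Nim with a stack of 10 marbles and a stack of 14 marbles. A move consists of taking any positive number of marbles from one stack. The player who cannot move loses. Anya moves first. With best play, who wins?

Anya wins

Compute the nim-sum pairwise:
10 ^ 14 = 4
The nim-sum is 4 ≠ 0, so this is an N-position: the player to move can win; Anya has a winning move.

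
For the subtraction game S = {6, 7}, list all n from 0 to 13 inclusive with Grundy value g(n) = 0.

Compute g(0), g(1), … for moves {6, 7}:
g(0) = mex{} = 0
g(1) = mex{} = 0
g(2) = mex{} = 0
g(3) = mex{} = 0
g(4) = mex{} = 0
g(5) = mex{} = 0
g(6) = mex{0} = 1
g(7) = mex{0} = 1
g(8) = mex{0} = 1
g(9) = mex{0} = 1
g(10) = mex{0} = 1
g(11) = mex{0} = 1
g(12) = mex{0,1} = 2
g(13) = mex{1} = 0
The P-positions (g = 0) in 0..13 are 0, 1, 2, 3, 4, 5, 13.

0, 1, 2, 3, 4, 5, 13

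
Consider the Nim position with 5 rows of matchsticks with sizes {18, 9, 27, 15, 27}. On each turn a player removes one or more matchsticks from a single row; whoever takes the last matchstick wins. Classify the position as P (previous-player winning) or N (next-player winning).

N-position

Bitwise XOR of the heap sizes:
  10010  (18)
  01001  (9)
  11011  (27)
  01111  (15)
  11011  (27)
  -----
  10100  (20)
The nim-sum is 20 ≠ 0, so this is an N-position: the player to move can win.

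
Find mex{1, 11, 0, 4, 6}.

2

The values 0, 1 are all present; 2 is the first non-negative integer missing from the set.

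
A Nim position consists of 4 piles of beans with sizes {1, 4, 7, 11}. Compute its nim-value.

Bitwise XOR of the heap sizes:
  0001  (1)
  0100  (4)
  0111  (7)
  1011  (11)
  ----
  1001  (9)

9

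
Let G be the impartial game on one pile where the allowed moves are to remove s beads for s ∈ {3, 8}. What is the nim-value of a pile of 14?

1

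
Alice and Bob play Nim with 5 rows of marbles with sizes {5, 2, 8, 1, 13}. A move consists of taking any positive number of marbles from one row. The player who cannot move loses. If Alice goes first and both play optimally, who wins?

Nim-sum: 5 ^ 2 ^ 8 ^ 1 ^ 13 = 3.
The nim-sum is 3 ≠ 0, so this is an N-position: the player to move can win; Alice has a winning move.

Alice wins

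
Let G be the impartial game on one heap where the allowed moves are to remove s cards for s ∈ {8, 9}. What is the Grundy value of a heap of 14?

Grundy values for subtraction set {8, 9}:
k:     0  1  2  3  4  5  6  7  8  9 10 11 12 13 14
g(k):  0  0  0  0  0  0  0  0  1  1  1  1  1  1  1
So g(14) = 1.

1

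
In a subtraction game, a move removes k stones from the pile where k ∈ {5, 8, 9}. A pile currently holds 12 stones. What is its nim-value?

2

Grundy values for subtraction set {5, 8, 9}:
g(0) = mex{} = 0
g(1) = mex{} = 0
g(2) = mex{} = 0
g(3) = mex{} = 0
g(4) = mex{} = 0
g(5) = mex{0} = 1
g(6) = mex{0} = 1
g(7) = mex{0} = 1
g(8) = mex{0} = 1
g(9) = mex{0} = 1
g(10) = mex{0,1} = 2
g(11) = mex{0,1} = 2
g(12) = mex{0,1} = 2
So g(12) = 2.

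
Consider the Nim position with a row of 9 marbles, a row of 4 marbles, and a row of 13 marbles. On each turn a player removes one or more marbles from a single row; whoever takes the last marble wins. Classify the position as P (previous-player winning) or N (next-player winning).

P-position

Nim-sum: 9 ^ 4 ^ 13 = 0.
The nim-sum is 0, so this is a P-position: the player to move is in a losing position under optimal play.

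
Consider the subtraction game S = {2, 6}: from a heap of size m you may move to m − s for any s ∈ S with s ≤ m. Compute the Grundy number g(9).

Build the Grundy sequence with g(k) = mex{g(k−s) : s ∈ {2, 6}, s ≤ k}:
k:     0  1  2  3  4  5  6  7  8  9
g(k):  0  0  1  1  0  0  1  1  0  0
So g(9) = 0.

0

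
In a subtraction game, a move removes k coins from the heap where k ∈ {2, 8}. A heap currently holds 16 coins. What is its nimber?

1

Grundy values for subtraction set {2, 8}:
k:     0  1  2  3  4  5  6  7  8  9 10 11 12 13 14 15 16
g(k):  0  0  1  1  0  0  1  1  2  2  0  0  1  1  0  0  1
So g(16) = 1.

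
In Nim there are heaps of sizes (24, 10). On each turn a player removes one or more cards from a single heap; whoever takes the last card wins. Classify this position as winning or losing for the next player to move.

Winning position

Nim-sum: 24 ⊕ 10 = 18.
The nim-sum is 18 ≠ 0, so this is an N-position: the player to move can win.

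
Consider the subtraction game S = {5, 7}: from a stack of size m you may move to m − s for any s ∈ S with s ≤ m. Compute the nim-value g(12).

Grundy values for subtraction set {5, 7}:
k:     0  1  2  3  4  5  6  7  8  9 10 11 12
g(k):  0  0  0  0  0  1  1  1  1  1  2  2  0
So g(12) = 0.

0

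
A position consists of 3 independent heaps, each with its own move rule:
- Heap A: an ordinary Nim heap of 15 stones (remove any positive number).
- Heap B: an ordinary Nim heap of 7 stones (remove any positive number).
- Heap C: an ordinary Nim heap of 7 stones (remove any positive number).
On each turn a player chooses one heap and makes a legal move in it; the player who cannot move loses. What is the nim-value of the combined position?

15

Heap A is a plain Nim heap of size 15, so its Grundy value is 15.
Heap B is a plain Nim heap of size 7, so its Grundy value is 7.
Heap C is a plain Nim heap of size 7, so its Grundy value is 7.
By the Sprague-Grundy theorem, the Grundy value of a sum of independent games is the XOR of the component values.
Combined value = 15 ⊕ 7 ⊕ 7 = 15.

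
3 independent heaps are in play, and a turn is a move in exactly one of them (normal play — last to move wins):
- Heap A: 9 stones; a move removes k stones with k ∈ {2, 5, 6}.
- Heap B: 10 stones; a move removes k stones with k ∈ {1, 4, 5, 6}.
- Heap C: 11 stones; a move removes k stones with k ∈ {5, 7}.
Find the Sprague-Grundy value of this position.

Build the Grundy sequence for heap A with g(k) = mex{g(k−s) : s ∈ {2, 5, 6}, s ≤ k}:
k:     0  1  2  3  4  5  6  7  8  9
g(k):  0  0  1  1  0  2  1  3  0  2
So g(9) = 2.
For heap B, compute g(0), g(1), … with moves {1, 4, 5, 6}:
g(0) = mex{} = 0
g(1) = mex{0} = 1
g(2) = mex{1} = 0
g(3) = mex{0} = 1
g(4) = mex{0,1} = 2
g(5) = mex{0,1,2} = 3
g(6) = mex{0,1,3} = 2
g(7) = mex{0,1,2} = 3
g(8) = mex{0,1,2,3} = 4
g(9) = mex{1,2,3,4} = 0
g(10) = mex{0,2,3} = 1
So g(10) = 1.
For heap C, compute g(0), g(1), … with moves {5, 7}:
g(0) = mex{} = 0
g(1) = mex{} = 0
g(2) = mex{} = 0
g(3) = mex{} = 0
g(4) = mex{} = 0
g(5) = mex{0} = 1
g(6) = mex{0} = 1
g(7) = mex{0} = 1
g(8) = mex{0} = 1
g(9) = mex{0} = 1
g(10) = mex{0,1} = 2
g(11) = mex{0,1} = 2
So g(11) = 2.
By the Sprague-Grundy theorem, the Grundy value of a sum of independent games is the XOR of the component values.
Combined value = 2 XOR 1 XOR 2 = 1.

1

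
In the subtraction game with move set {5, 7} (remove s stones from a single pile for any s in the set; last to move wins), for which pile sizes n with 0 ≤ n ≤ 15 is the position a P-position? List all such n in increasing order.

Build the Grundy sequence with g(k) = mex{g(k−s) : s ∈ {5, 7}, s ≤ k}:
k:     0  1  2  3  4  5  6  7  8  9 10 11 12 13 14 15
g(k):  0  0  0  0  0  1  1  1  1  1  2  2  0  0  0  0
The P-positions (g = 0) in 0..15 are 0, 1, 2, 3, 4, 12, 13, 14, 15.

0, 1, 2, 3, 4, 12, 13, 14, 15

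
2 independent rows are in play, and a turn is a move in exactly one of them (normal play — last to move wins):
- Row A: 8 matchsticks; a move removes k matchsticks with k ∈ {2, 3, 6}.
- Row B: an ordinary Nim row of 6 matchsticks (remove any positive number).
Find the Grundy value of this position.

4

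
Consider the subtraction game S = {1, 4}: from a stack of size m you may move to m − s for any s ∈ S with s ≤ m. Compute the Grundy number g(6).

Compute g(0), g(1), … for moves {1, 4}:
g(0) = mex{} = 0
g(1) = mex{0} = 1
g(2) = mex{1} = 0
g(3) = mex{0} = 1
g(4) = mex{0,1} = 2
g(5) = mex{1,2} = 0
g(6) = mex{0} = 1
So g(6) = 1.

1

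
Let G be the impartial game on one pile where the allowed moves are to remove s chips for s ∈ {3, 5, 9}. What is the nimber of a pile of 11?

Compute g(0), g(1), … for moves {3, 5, 9}:
k:     0  1  2  3  4  5  6  7  8  9 10 11
g(k):  0  0  0  1  1  1  2  2  0  3  3  1
So g(11) = 1.

1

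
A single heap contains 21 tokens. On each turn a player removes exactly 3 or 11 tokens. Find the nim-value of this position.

0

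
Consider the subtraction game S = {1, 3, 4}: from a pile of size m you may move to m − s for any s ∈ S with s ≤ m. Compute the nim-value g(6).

2

Compute g(0), g(1), … for moves {1, 3, 4}:
k:     0  1  2  3  4  5  6
g(k):  0  1  0  1  2  3  2
So g(6) = 2.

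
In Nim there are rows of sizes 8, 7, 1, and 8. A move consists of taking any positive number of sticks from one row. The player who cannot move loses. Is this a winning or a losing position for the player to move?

Compute the nim-sum pairwise:
8 XOR 7 = 15
15 XOR 1 = 14
14 XOR 8 = 6
The nim-sum is 6 ≠ 0, so this is an N-position: the player to move can win.

Winning position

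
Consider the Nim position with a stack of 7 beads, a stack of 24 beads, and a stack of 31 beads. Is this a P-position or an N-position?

P-position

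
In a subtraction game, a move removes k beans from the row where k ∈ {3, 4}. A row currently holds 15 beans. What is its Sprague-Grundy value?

Grundy values for subtraction set {3, 4}:
k:     0  1  2  3  4  5  6  7  8  9 10 11 12 13 14 15
g(k):  0  0  0  1  1  1  2  0  0  0  1  1  1  2  0  0
So g(15) = 0.

0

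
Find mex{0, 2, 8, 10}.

0 is in the set but 1 is not, so the mex is 1.

1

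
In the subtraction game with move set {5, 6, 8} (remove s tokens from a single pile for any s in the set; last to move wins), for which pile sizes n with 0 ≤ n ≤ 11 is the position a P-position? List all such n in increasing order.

Grundy values for subtraction set {5, 6, 8}:
k:     0  1  2  3  4  5  6  7  8  9 10 11
g(k):  0  0  0  0  0  1  1  1  1  1  2  2
The P-positions (g = 0) in 0..11 are 0, 1, 2, 3, 4.

0, 1, 2, 3, 4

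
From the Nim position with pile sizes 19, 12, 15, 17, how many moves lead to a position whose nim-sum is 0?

3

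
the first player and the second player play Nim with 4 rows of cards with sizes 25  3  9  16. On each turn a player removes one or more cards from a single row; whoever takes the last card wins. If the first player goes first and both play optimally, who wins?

Compute the nim-sum pairwise:
25 XOR 3 = 26
26 XOR 9 = 19
19 XOR 16 = 3
The nim-sum is 3 ≠ 0, so this is an N-position: the player to move can win; the first player has a winning move.

the first player wins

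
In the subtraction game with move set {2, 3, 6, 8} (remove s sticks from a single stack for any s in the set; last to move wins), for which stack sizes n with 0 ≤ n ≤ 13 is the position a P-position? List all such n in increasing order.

0, 1, 5, 10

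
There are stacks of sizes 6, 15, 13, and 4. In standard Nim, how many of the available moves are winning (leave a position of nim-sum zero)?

In binary:
  0110  (6)
  1111  (15)
  1101  (13)
  0100  (4)
  ----
  0000  (0)
The nim-sum is already 0, so every move leaves a nonzero nim-sum — there are no winning moves.

0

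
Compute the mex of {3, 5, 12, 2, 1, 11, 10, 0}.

4

The values 0, 1, 2, 3 are all present; 4 is the first non-negative integer missing from the set.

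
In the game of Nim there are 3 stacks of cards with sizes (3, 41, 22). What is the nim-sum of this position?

Bitwise XOR of the heap sizes:
  000011  (3)
  101001  (41)
  010110  (22)
  ------
  111100  (60)

60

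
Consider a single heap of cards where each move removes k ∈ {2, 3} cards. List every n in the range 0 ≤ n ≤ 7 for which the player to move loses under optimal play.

Build the Grundy sequence with g(k) = mex{g(k−s) : s ∈ {2, 3}, s ≤ k}:
g(0) = mex{} = 0
g(1) = mex{} = 0
g(2) = mex{0} = 1
g(3) = mex{0} = 1
g(4) = mex{0,1} = 2
g(5) = mex{1} = 0
g(6) = mex{1,2} = 0
g(7) = mex{0,2} = 1
The P-positions (g = 0) in 0..7 are 0, 1, 5, 6.

0, 1, 5, 6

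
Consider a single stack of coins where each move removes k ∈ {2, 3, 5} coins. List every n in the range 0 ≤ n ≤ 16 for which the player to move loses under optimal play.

Compute g(0), g(1), … for moves {2, 3, 5}:
k:     0  1  2  3  4  5  6  7  8  9 10 11 12 13 14 15 16
g(k):  0  0  1  1  2  2  3  0  0  1  1  2  2  3  0  0  1
The P-positions (g = 0) in 0..16 are 0, 1, 7, 8, 14, 15.

0, 1, 7, 8, 14, 15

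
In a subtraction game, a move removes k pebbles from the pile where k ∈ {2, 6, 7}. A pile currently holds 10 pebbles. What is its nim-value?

3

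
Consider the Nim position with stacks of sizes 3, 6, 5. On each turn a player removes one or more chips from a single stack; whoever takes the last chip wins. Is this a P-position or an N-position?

Write each in binary and XOR column by column:
  011  (3)
  110  (6)
  101  (5)
  ---
  000  (0)
The nim-sum is 0, so this is a P-position: the player to move is in a losing position under optimal play.

P-position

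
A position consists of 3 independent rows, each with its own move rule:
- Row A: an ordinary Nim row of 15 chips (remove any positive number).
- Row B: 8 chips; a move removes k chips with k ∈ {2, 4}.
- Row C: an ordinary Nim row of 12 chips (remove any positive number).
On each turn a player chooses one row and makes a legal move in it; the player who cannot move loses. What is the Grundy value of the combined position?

Row A is a plain Nim row of size 15, so its Grundy value is 15.
For row B, compute g(0), g(1), … with moves {2, 4}:
k:     0  1  2  3  4  5  6  7  8
g(k):  0  0  1  1  2  2  0  0  1
So g(8) = 1.
Row C is a plain Nim row of size 12, so its Grundy value is 12.
By the Sprague-Grundy theorem, the Grundy value of a sum of independent games is the XOR of the component values.
Combined value = 15 ⊕ 1 ⊕ 12 = 2.

2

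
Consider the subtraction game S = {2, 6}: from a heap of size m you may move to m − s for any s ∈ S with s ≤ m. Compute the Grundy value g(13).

Grundy values for subtraction set {2, 6}:
k:     0  1  2  3  4  5  6  7  8  9 10 11 12 13
g(k):  0  0  1  1  0  0  1  1  0  0  1  1  0  0
So g(13) = 0.

0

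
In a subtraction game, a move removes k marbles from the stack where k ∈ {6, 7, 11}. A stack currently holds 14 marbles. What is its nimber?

2

Compute g(0), g(1), … for moves {6, 7, 11}:
k:     0  1  2  3  4  5  6  7  8  9 10 11 12 13 14
g(k):  0  0  0  0  0  0  1  1  1  1  1  1  2  2  2
So g(14) = 2.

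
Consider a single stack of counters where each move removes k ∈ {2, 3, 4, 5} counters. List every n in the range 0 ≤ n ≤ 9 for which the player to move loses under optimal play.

Grundy values for subtraction set {2, 3, 4, 5}:
g(0) = mex{} = 0
g(1) = mex{} = 0
g(2) = mex{0} = 1
g(3) = mex{0} = 1
g(4) = mex{0,1} = 2
g(5) = mex{0,1} = 2
g(6) = mex{0,1,2} = 3
g(7) = mex{1,2} = 0
g(8) = mex{1,2,3} = 0
g(9) = mex{0,2,3} = 1
The P-positions (g = 0) in 0..9 are 0, 1, 7, 8.

0, 1, 7, 8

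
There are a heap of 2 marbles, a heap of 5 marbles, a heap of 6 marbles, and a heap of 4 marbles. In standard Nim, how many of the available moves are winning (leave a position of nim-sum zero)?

3

Nim-sum: 2 ⊕ 5 ⊕ 6 ⊕ 4 = 5.
The overall nim-sum is X = 5. A heap of size p has a winning move iff p XOR X < p (reduce it to p XOR X).
  2: 2 XOR 5 = 7 ≥ 2 — no move.
  5: 5 XOR 5 = 0 < 5 — winning move (to 0).
  6: 6 XOR 5 = 3 < 6 — winning move (to 3).
  4: 4 XOR 5 = 1 < 4 — winning move (to 1).
That gives 3 winning moves.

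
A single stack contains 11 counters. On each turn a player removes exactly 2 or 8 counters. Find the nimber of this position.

Build the Grundy sequence with g(k) = mex{g(k−s) : s ∈ {2, 8}, s ≤ k}:
k:     0  1  2  3  4  5  6  7  8  9 10 11
g(k):  0  0  1  1  0  0  1  1  2  2  0  0
So g(11) = 0.

0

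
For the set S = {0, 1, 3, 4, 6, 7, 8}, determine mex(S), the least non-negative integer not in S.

2

The values 0, 1 are all present; 2 is the first non-negative integer missing from the set.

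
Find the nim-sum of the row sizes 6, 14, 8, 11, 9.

2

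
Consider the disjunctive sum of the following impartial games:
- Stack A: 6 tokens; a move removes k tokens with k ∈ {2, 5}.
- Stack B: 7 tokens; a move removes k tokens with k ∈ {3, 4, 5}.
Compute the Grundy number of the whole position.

3

Build the Grundy sequence for stack A with g(k) = mex{g(k−s) : s ∈ {2, 5}, s ≤ k}:
k:     0  1  2  3  4  5  6
g(k):  0  0  1  1  0  2  1
So g(6) = 1.
Grundy values for stack B (subtraction set {3, 4, 5}):
g(0) = mex{} = 0
g(1) = mex{} = 0
g(2) = mex{} = 0
g(3) = mex{0} = 1
g(4) = mex{0} = 1
g(5) = mex{0} = 1
g(6) = mex{0,1} = 2
g(7) = mex{0,1} = 2
So g(7) = 2.
The value of a disjunctive sum is the nim-sum of the parts.
Combined value = 1 XOR 2 = 3.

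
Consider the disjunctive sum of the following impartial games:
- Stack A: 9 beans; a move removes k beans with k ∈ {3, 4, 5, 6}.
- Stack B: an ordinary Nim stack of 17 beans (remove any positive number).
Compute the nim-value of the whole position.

Grundy values for stack A (subtraction set {3, 4, 5, 6}):
k:     0  1  2  3  4  5  6  7  8  9
g(k):  0  0  0  1  1  1  2  2  2  0
So g(9) = 0.
Stack B is a plain Nim stack of size 17, so its Grundy value is 17.
The value of a disjunctive sum is the nim-sum of the parts.
Combined value = 0 XOR 17 = 17.

17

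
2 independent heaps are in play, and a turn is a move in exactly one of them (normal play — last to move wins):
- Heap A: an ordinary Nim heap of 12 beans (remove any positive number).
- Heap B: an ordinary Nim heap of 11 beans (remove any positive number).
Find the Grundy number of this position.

7

Heap A is a plain Nim heap of size 12, so its Grundy value is 12.
Heap B is a plain Nim heap of size 11, so its Grundy value is 11.
The value of a disjunctive sum is the nim-sum of the parts.
Combined value = 12 XOR 11 = 7.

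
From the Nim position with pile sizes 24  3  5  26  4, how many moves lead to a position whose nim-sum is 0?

Nim-sum: 24 ⊕ 3 ⊕ 5 ⊕ 26 ⊕ 4 = 0.
The nim-sum is already 0, so every move leaves a nonzero nim-sum — there are no winning moves.

0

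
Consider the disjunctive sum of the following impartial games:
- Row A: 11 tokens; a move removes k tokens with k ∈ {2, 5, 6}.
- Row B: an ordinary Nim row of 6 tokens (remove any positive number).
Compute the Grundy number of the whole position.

For row A, compute g(0), g(1), … with moves {2, 5, 6}:
k:     0  1  2  3  4  5  6  7  8  9 10 11
g(k):  0  0  1  1  0  2  1  3  0  2  1  0
So g(11) = 0.
Row B is a plain Nim row of size 6, so its Grundy value is 6.
By the Sprague-Grundy theorem, the Grundy value of a sum of independent games is the XOR of the component values.
Combined value = 0 ⊕ 6 = 6.

6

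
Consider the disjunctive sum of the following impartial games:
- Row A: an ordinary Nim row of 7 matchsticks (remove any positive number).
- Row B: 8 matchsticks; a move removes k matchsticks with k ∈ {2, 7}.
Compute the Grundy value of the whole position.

5

Row A is a plain Nim row of size 7, so its Grundy value is 7.
For row B, compute g(0), g(1), … with moves {2, 7}:
k:     0  1  2  3  4  5  6  7  8
g(k):  0  0  1  1  0  0  1  1  2
So g(8) = 2.
The value of a disjunctive sum is the nim-sum of the parts.
Combined value = 7 ⊕ 2 = 5.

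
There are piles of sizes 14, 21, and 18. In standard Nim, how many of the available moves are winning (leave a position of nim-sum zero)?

Compute the nim-sum pairwise:
14 ^ 21 = 27
27 ^ 18 = 9
The overall nim-sum is X = 9. A pile of size p has a winning move iff p XOR X < p (reduce it to p XOR X).
  14: 14 XOR 9 = 7 < 14 — winning move (to 7).
  21: 21 XOR 9 = 28 ≥ 21 — no move.
  18: 18 XOR 9 = 27 ≥ 18 — no move.
That gives 1 winning move.

1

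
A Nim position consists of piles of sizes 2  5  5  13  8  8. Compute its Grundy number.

15

Compute the nim-sum pairwise:
2 ⊕ 5 = 7
7 ⊕ 5 = 2
2 ⊕ 13 = 15
15 ⊕ 8 = 7
7 ⊕ 8 = 15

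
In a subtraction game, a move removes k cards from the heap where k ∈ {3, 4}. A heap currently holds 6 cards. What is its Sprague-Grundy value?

Grundy values for subtraction set {3, 4}:
k:     0  1  2  3  4  5  6
g(k):  0  0  0  1  1  1  2
So g(6) = 2.

2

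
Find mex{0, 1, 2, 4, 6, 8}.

The values 0, 1, 2 are all present; 3 is the first non-negative integer missing from the set.

3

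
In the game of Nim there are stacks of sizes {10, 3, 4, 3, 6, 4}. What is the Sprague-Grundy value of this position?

12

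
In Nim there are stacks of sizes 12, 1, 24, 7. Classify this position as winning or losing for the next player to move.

Winning position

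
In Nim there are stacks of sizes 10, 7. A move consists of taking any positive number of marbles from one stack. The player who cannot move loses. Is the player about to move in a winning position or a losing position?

Winning position

Nim-sum: 10 ^ 7 = 13.
The nim-sum is 13 ≠ 0, so this is an N-position: the player to move can win.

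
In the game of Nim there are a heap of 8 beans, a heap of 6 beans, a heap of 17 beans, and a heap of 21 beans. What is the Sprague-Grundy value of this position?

Compute the nim-sum pairwise:
8 ^ 6 = 14
14 ^ 17 = 31
31 ^ 21 = 10

10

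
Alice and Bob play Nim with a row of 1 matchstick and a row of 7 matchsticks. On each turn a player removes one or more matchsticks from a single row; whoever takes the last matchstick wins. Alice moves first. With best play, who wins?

Nim-sum: 1 ⊕ 7 = 6.
The nim-sum is 6 ≠ 0, so this is an N-position: the player to move can win; Alice has a winning move.

Alice wins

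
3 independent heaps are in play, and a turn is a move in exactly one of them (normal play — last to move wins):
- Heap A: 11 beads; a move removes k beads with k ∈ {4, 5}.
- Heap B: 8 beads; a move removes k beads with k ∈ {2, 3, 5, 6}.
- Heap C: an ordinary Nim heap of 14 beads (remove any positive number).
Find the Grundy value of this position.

Grundy values for heap A (subtraction set {4, 5}):
k:     0  1  2  3  4  5  6  7  8  9 10 11
g(k):  0  0  0  0  1  1  1  1  2  0  0  0
So g(11) = 0.
Build the Grundy sequence for heap B with g(k) = mex{g(k−s) : s ∈ {2, 3, 5, 6}, s ≤ k}:
g(0) = mex{} = 0
g(1) = mex{} = 0
g(2) = mex{0} = 1
g(3) = mex{0} = 1
g(4) = mex{0,1} = 2
g(5) = mex{0,1} = 2
g(6) = mex{0,1,2} = 3
g(7) = mex{0,1,2} = 3
g(8) = mex{1,2,3} = 0
So g(8) = 0.
Heap C is a plain Nim heap of size 14, so its Grundy value is 14.
By the Sprague-Grundy theorem, the Grundy value of a sum of independent games is the XOR of the component values.
Combined value = 0 ⊕ 0 ⊕ 14 = 14.

14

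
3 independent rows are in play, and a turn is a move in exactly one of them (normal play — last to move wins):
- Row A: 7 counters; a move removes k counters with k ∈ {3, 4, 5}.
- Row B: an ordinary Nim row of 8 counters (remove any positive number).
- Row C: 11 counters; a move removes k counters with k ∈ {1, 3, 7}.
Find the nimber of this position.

Grundy values for row A (subtraction set {3, 4, 5}):
k:     0  1  2  3  4  5  6  7
g(k):  0  0  0  1  1  1  2  2
So g(7) = 2.
Row B is a plain Nim row of size 8, so its Grundy value is 8.
Grundy values for row C (subtraction set {1, 3, 7}):
k:     0  1  2  3  4  5  6  7  8  9 10 11
g(k):  0  1  0  1  0  1  0  1  0  1  0  1
So g(11) = 1.
By the Sprague-Grundy theorem, the Grundy value of a sum of independent games is the XOR of the component values.
Combined value = 2 XOR 8 XOR 1 = 11.

11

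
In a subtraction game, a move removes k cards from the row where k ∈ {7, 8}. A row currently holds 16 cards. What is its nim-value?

Grundy values for subtraction set {7, 8}:
k:     0  1  2  3  4  5  6  7  8  9 10 11 12 13 14 15 16
g(k):  0  0  0  0  0  0  0  1  1  1  1  1  1  1  2  0  0
So g(16) = 0.

0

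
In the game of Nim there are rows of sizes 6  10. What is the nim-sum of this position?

In binary:
  0110  (6)
  1010  (10)
  ----
  1100  (12)

12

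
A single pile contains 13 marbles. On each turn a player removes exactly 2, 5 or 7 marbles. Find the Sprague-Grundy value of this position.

0

Build the Grundy sequence with g(k) = mex{g(k−s) : s ∈ {2, 5, 7}, s ≤ k}:
k:     0  1  2  3  4  5  6  7  8  9 10 11 12 13
g(k):  0  0  1  1  0  2  1  3  2  2  0  3  1  0
So g(13) = 0.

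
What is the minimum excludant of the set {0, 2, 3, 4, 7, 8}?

1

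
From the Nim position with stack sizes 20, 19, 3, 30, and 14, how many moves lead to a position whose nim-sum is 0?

Bitwise XOR of the heap sizes:
  10100  (20)
  10011  (19)
  00011  (3)
  11110  (30)
  01110  (14)
  -----
  10100  (20)
The overall nim-sum is X = 20. A stack of size p has a winning move iff p XOR X < p (reduce it to p XOR X).
  20: 20 XOR 20 = 0 < 20 — winning move (to 0).
  19: 19 XOR 20 = 7 < 19 — winning move (to 7).
  3: 3 XOR 20 = 23 ≥ 3 — no move.
  30: 30 XOR 20 = 10 < 30 — winning move (to 10).
  14: 14 XOR 20 = 26 ≥ 14 — no move.
That gives 3 winning moves.

3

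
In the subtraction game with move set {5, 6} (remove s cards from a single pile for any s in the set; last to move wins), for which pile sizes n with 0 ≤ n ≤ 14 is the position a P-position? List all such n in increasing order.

Grundy values for subtraction set {5, 6}:
k:     0  1  2  3  4  5  6  7  8  9 10 11 12 13 14
g(k):  0  0  0  0  0  1  1  1  1  1  2  0  0  0  0
The P-positions (g = 0) in 0..14 are 0, 1, 2, 3, 4, 11, 12, 13, 14.

0, 1, 2, 3, 4, 11, 12, 13, 14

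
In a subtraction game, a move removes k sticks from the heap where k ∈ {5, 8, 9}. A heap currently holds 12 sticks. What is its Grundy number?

2

Compute g(0), g(1), … for moves {5, 8, 9}:
g(0) = mex{} = 0
g(1) = mex{} = 0
g(2) = mex{} = 0
g(3) = mex{} = 0
g(4) = mex{} = 0
g(5) = mex{0} = 1
g(6) = mex{0} = 1
g(7) = mex{0} = 1
g(8) = mex{0} = 1
g(9) = mex{0} = 1
g(10) = mex{0,1} = 2
g(11) = mex{0,1} = 2
g(12) = mex{0,1} = 2
So g(12) = 2.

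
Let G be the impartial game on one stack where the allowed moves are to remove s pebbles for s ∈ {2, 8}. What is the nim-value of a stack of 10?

0

Build the Grundy sequence with g(k) = mex{g(k−s) : s ∈ {2, 8}, s ≤ k}:
k:     0  1  2  3  4  5  6  7  8  9 10
g(k):  0  0  1  1  0  0  1  1  2  2  0
So g(10) = 0.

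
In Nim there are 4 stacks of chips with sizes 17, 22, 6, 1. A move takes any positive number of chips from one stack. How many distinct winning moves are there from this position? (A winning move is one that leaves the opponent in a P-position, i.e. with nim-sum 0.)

Compute the nim-sum pairwise:
17 ⊕ 22 = 7
7 ⊕ 6 = 1
1 ⊕ 1 = 0
The nim-sum is already 0, so every move leaves a nonzero nim-sum — there are no winning moves.

0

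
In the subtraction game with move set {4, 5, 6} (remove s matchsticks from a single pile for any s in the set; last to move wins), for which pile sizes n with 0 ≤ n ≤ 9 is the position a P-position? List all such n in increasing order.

0, 1, 2, 3

Build the Grundy sequence with g(k) = mex{g(k−s) : s ∈ {4, 5, 6}, s ≤ k}:
g(0) = mex{} = 0
g(1) = mex{} = 0
g(2) = mex{} = 0
g(3) = mex{} = 0
g(4) = mex{0} = 1
g(5) = mex{0} = 1
g(6) = mex{0} = 1
g(7) = mex{0} = 1
g(8) = mex{0,1} = 2
g(9) = mex{0,1} = 2
The P-positions (g = 0) in 0..9 are 0, 1, 2, 3.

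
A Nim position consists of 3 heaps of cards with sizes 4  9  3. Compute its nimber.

Nim-sum: 4 ⊕ 9 ⊕ 3 = 14.

14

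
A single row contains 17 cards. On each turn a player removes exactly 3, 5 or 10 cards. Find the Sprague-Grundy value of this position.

Build the Grundy sequence with g(k) = mex{g(k−s) : s ∈ {3, 5, 10}, s ≤ k}:
k:     0  1  2  3  4  5  6  7  8  9 10 11 12 13 14 15 16 17
g(k):  0  0  0  1  1  1  2  2  0  0  3  1  1  2  2  0  0  0
So g(17) = 0.

0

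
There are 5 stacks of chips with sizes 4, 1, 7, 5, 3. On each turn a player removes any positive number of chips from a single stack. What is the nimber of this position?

Write each in binary and XOR column by column:
  100  (4)
  001  (1)
  111  (7)
  101  (5)
  011  (3)
  ---
  100  (4)

4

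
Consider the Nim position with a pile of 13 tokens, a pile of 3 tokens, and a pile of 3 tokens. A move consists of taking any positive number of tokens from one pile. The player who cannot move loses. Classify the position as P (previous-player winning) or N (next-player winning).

Write each in binary and XOR column by column:
  1101  (13)
  0011  (3)
  0011  (3)
  ----
  1101  (13)
The nim-sum is 13 ≠ 0, so this is an N-position: the player to move can win.

N-position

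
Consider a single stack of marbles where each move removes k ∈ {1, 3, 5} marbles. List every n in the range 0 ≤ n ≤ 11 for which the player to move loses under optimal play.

0, 2, 4, 6, 8, 10

Grundy values for subtraction set {1, 3, 5}:
g(0) = mex{} = 0
g(1) = mex{0} = 1
g(2) = mex{1} = 0
g(3) = mex{0} = 1
g(4) = mex{1} = 0
g(5) = mex{0} = 1
g(6) = mex{1} = 0
g(7) = mex{0} = 1
g(8) = mex{1} = 0
g(9) = mex{0} = 1
g(10) = mex{1} = 0
g(11) = mex{0} = 1
The P-positions (g = 0) in 0..11 are 0, 2, 4, 6, 8, 10.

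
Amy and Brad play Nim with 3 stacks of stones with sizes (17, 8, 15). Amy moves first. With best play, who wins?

Compute the nim-sum pairwise:
17 ⊕ 8 = 25
25 ⊕ 15 = 22
The nim-sum is 22 ≠ 0, so this is an N-position: the player to move can win; Amy has a winning move.

Amy wins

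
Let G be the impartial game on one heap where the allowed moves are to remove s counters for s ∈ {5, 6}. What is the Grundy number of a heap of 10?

2

Compute g(0), g(1), … for moves {5, 6}:
k:     0  1  2  3  4  5  6  7  8  9 10
g(k):  0  0  0  0  0  1  1  1  1  1  2
So g(10) = 2.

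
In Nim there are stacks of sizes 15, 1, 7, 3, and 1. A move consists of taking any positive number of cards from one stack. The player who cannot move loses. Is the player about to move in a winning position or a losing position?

Winning position

Nim-sum: 15 ⊕ 1 ⊕ 7 ⊕ 3 ⊕ 1 = 11.
The nim-sum is 11 ≠ 0, so this is an N-position: the player to move can win.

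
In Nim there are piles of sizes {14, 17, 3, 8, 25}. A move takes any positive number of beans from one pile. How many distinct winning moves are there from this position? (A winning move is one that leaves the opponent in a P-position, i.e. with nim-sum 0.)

3

Compute the nim-sum pairwise:
14 XOR 17 = 31
31 XOR 3 = 28
28 XOR 8 = 20
20 XOR 25 = 13
The overall nim-sum is X = 13. A pile of size p has a winning move iff p XOR X < p (reduce it to p XOR X).
  14: 14 XOR 13 = 3 < 14 — winning move (to 3).
  17: 17 XOR 13 = 28 ≥ 17 — no move.
  3: 3 XOR 13 = 14 ≥ 3 — no move.
  8: 8 XOR 13 = 5 < 8 — winning move (to 5).
  25: 25 XOR 13 = 20 < 25 — winning move (to 20).
That gives 3 winning moves.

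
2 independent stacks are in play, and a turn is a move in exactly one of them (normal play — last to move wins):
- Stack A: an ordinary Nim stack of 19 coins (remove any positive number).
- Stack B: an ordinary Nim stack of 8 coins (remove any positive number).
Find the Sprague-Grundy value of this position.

27

Stack A is a plain Nim stack of size 19, so its Grundy value is 19.
Stack B is a plain Nim stack of size 8, so its Grundy value is 8.
The value of a disjunctive sum is the nim-sum of the parts.
Combined value = 19 XOR 8 = 27.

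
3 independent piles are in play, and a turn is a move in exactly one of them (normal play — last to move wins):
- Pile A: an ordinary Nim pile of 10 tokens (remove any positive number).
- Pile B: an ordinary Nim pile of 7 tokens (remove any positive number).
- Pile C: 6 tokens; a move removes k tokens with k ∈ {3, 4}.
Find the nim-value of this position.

15

Pile A is a plain Nim pile of size 10, so its Grundy value is 10.
Pile B is a plain Nim pile of size 7, so its Grundy value is 7.
Build the Grundy sequence for pile C with g(k) = mex{g(k−s) : s ∈ {3, 4}, s ≤ k}:
k:     0  1  2  3  4  5  6
g(k):  0  0  0  1  1  1  2
So g(6) = 2.
By the Sprague-Grundy theorem, the Grundy value of a sum of independent games is the XOR of the component values.
Combined value = 10 XOR 7 XOR 2 = 15.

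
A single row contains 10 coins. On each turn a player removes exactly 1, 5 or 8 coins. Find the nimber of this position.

2

Grundy values for subtraction set {1, 5, 8}:
k:     0  1  2  3  4  5  6  7  8  9 10
g(k):  0  1  0  1  0  1  0  1  2  3  2
So g(10) = 2.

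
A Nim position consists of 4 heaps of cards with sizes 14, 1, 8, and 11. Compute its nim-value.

12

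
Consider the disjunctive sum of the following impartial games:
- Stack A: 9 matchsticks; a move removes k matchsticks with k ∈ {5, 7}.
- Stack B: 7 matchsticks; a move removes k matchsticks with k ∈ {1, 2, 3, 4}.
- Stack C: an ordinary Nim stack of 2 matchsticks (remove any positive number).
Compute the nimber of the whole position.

1

Build the Grundy sequence for stack A with g(k) = mex{g(k−s) : s ∈ {5, 7}, s ≤ k}:
k:     0  1  2  3  4  5  6  7  8  9
g(k):  0  0  0  0  0  1  1  1  1  1
So g(9) = 1.
Build the Grundy sequence for stack B with g(k) = mex{g(k−s) : s ∈ {1, 2, 3, 4}, s ≤ k}:
k:     0  1  2  3  4  5  6  7
g(k):  0  1  2  3  4  0  1  2
So g(7) = 2.
Stack C is a plain Nim stack of size 2, so its Grundy value is 2.
The value of a disjunctive sum is the nim-sum of the parts.
Combined value = 1 XOR 2 XOR 2 = 1.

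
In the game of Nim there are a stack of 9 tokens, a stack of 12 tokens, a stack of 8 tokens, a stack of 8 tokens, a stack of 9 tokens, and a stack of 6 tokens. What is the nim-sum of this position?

10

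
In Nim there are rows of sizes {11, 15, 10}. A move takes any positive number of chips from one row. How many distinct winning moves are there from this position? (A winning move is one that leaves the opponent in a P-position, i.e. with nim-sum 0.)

Compute the nim-sum pairwise:
11 ⊕ 15 = 4
4 ⊕ 10 = 14
The overall nim-sum is X = 14. A row of size p has a winning move iff p XOR X < p (reduce it to p XOR X).
  11: 11 XOR 14 = 5 < 11 — winning move (to 5).
  15: 15 XOR 14 = 1 < 15 — winning move (to 1).
  10: 10 XOR 14 = 4 < 10 — winning move (to 4).
That gives 3 winning moves.

3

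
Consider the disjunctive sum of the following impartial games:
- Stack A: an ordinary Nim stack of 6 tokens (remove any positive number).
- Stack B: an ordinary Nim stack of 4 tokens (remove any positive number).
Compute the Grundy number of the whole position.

2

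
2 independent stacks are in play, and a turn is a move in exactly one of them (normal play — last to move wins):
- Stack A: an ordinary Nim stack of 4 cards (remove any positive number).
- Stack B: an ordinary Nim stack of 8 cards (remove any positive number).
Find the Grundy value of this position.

Stack A is a plain Nim stack of size 4, so its Grundy value is 4.
Stack B is a plain Nim stack of size 8, so its Grundy value is 8.
By the Sprague-Grundy theorem, the Grundy value of a sum of independent games is the XOR of the component values.
Combined value = 4 XOR 8 = 12.

12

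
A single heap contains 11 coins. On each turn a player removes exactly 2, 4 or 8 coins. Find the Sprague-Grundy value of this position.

2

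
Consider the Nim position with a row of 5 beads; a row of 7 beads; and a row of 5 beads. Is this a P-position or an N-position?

Compute the nim-sum pairwise:
5 ⊕ 7 = 2
2 ⊕ 5 = 7
The nim-sum is 7 ≠ 0, so this is an N-position: the player to move can win.

N-position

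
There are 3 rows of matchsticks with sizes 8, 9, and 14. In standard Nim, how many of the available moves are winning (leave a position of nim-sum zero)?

3

Compute the nim-sum pairwise:
8 ^ 9 = 1
1 ^ 14 = 15
The overall nim-sum is X = 15. A row of size p has a winning move iff p XOR X < p (reduce it to p XOR X).
  8: 8 XOR 15 = 7 < 8 — winning move (to 7).
  9: 9 XOR 15 = 6 < 9 — winning move (to 6).
  14: 14 XOR 15 = 1 < 14 — winning move (to 1).
That gives 3 winning moves.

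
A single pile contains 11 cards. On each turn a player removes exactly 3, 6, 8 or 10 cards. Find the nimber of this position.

3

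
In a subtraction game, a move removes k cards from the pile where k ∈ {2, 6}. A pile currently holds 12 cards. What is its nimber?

Grundy values for subtraction set {2, 6}:
g(0) = mex{} = 0
g(1) = mex{} = 0
g(2) = mex{0} = 1
g(3) = mex{0} = 1
g(4) = mex{1} = 0
g(5) = mex{1} = 0
g(6) = mex{0} = 1
g(7) = mex{0} = 1
g(8) = mex{1} = 0
g(9) = mex{1} = 0
g(10) = mex{0} = 1
g(11) = mex{0} = 1
g(12) = mex{1} = 0
So g(12) = 0.

0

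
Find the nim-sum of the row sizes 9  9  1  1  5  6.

3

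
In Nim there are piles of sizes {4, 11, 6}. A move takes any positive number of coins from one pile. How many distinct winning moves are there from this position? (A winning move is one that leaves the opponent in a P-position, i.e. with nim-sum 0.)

Compute the nim-sum pairwise:
4 XOR 11 = 15
15 XOR 6 = 9
The overall nim-sum is X = 9. A pile of size p has a winning move iff p XOR X < p (reduce it to p XOR X).
  4: 4 XOR 9 = 13 ≥ 4 — no move.
  11: 11 XOR 9 = 2 < 11 — winning move (to 2).
  6: 6 XOR 9 = 15 ≥ 6 — no move.
That gives 1 winning move.

1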